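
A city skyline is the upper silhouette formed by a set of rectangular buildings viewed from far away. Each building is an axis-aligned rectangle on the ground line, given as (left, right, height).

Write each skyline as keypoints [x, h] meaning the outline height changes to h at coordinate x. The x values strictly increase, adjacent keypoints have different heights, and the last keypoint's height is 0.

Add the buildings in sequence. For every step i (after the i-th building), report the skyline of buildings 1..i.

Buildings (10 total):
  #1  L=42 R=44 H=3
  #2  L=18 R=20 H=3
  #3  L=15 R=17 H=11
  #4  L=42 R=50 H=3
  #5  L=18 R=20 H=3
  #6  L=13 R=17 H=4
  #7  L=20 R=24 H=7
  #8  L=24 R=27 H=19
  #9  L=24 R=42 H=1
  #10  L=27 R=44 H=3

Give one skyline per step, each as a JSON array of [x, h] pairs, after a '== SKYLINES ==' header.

== SKYLINES ==
[[42,3],[44,0]]
[[18,3],[20,0],[42,3],[44,0]]
[[15,11],[17,0],[18,3],[20,0],[42,3],[44,0]]
[[15,11],[17,0],[18,3],[20,0],[42,3],[50,0]]
[[15,11],[17,0],[18,3],[20,0],[42,3],[50,0]]
[[13,4],[15,11],[17,0],[18,3],[20,0],[42,3],[50,0]]
[[13,4],[15,11],[17,0],[18,3],[20,7],[24,0],[42,3],[50,0]]
[[13,4],[15,11],[17,0],[18,3],[20,7],[24,19],[27,0],[42,3],[50,0]]
[[13,4],[15,11],[17,0],[18,3],[20,7],[24,19],[27,1],[42,3],[50,0]]
[[13,4],[15,11],[17,0],[18,3],[20,7],[24,19],[27,3],[50,0]]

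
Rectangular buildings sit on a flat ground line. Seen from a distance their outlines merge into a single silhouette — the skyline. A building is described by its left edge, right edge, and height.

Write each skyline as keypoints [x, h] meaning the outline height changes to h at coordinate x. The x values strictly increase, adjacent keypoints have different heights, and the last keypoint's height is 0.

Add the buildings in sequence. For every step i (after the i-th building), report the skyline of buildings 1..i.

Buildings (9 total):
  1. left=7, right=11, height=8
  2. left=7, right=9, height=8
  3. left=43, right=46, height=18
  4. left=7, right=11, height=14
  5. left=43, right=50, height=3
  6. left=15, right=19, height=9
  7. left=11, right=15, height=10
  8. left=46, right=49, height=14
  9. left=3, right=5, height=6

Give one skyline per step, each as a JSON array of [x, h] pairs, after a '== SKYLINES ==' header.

== SKYLINES ==
[[7,8],[11,0]]
[[7,8],[11,0]]
[[7,8],[11,0],[43,18],[46,0]]
[[7,14],[11,0],[43,18],[46,0]]
[[7,14],[11,0],[43,18],[46,3],[50,0]]
[[7,14],[11,0],[15,9],[19,0],[43,18],[46,3],[50,0]]
[[7,14],[11,10],[15,9],[19,0],[43,18],[46,3],[50,0]]
[[7,14],[11,10],[15,9],[19,0],[43,18],[46,14],[49,3],[50,0]]
[[3,6],[5,0],[7,14],[11,10],[15,9],[19,0],[43,18],[46,14],[49,3],[50,0]]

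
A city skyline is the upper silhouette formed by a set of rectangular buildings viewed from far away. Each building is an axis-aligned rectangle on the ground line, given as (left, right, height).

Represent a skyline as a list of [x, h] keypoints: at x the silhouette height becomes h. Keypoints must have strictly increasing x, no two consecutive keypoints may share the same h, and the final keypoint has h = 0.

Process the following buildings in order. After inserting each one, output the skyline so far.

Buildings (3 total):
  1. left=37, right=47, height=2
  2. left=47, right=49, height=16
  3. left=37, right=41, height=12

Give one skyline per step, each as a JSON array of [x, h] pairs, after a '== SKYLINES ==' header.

== SKYLINES ==
[[37,2],[47,0]]
[[37,2],[47,16],[49,0]]
[[37,12],[41,2],[47,16],[49,0]]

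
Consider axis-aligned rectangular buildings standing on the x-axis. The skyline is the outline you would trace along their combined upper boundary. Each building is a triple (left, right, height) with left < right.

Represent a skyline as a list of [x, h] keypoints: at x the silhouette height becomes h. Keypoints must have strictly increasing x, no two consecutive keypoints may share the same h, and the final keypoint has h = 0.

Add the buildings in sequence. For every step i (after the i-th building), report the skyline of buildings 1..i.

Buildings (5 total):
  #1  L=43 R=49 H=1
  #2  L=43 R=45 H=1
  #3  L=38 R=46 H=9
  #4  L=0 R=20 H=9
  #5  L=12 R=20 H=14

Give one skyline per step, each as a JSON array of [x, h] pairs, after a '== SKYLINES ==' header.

== SKYLINES ==
[[43,1],[49,0]]
[[43,1],[49,0]]
[[38,9],[46,1],[49,0]]
[[0,9],[20,0],[38,9],[46,1],[49,0]]
[[0,9],[12,14],[20,0],[38,9],[46,1],[49,0]]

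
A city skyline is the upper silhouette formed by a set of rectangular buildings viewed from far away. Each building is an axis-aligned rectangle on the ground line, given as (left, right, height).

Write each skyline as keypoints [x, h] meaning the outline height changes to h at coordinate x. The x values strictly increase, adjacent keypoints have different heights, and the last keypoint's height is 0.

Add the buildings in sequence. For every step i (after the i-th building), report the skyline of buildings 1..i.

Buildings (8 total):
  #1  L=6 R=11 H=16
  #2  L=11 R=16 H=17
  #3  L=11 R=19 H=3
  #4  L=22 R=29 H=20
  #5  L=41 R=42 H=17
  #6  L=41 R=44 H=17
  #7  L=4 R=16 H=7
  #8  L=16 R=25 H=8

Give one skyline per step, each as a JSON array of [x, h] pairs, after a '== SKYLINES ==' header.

== SKYLINES ==
[[6,16],[11,0]]
[[6,16],[11,17],[16,0]]
[[6,16],[11,17],[16,3],[19,0]]
[[6,16],[11,17],[16,3],[19,0],[22,20],[29,0]]
[[6,16],[11,17],[16,3],[19,0],[22,20],[29,0],[41,17],[42,0]]
[[6,16],[11,17],[16,3],[19,0],[22,20],[29,0],[41,17],[44,0]]
[[4,7],[6,16],[11,17],[16,3],[19,0],[22,20],[29,0],[41,17],[44,0]]
[[4,7],[6,16],[11,17],[16,8],[22,20],[29,0],[41,17],[44,0]]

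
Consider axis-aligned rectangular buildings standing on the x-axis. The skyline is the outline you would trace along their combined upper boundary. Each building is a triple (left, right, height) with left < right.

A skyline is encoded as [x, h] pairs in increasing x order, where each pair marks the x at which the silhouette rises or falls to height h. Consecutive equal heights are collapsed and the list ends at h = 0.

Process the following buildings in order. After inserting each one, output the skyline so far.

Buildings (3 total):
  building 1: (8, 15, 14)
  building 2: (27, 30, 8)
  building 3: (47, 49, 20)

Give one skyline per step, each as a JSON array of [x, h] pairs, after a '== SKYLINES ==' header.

== SKYLINES ==
[[8,14],[15,0]]
[[8,14],[15,0],[27,8],[30,0]]
[[8,14],[15,0],[27,8],[30,0],[47,20],[49,0]]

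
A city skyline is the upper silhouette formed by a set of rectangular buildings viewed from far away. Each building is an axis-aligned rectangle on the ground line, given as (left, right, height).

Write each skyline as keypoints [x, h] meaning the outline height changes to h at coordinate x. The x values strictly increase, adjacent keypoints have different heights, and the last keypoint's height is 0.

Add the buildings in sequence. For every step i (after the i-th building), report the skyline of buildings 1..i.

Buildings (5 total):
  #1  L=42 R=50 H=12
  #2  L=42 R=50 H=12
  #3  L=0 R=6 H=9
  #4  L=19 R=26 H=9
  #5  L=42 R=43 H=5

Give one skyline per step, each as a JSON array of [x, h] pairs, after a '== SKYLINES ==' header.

== SKYLINES ==
[[42,12],[50,0]]
[[42,12],[50,0]]
[[0,9],[6,0],[42,12],[50,0]]
[[0,9],[6,0],[19,9],[26,0],[42,12],[50,0]]
[[0,9],[6,0],[19,9],[26,0],[42,12],[50,0]]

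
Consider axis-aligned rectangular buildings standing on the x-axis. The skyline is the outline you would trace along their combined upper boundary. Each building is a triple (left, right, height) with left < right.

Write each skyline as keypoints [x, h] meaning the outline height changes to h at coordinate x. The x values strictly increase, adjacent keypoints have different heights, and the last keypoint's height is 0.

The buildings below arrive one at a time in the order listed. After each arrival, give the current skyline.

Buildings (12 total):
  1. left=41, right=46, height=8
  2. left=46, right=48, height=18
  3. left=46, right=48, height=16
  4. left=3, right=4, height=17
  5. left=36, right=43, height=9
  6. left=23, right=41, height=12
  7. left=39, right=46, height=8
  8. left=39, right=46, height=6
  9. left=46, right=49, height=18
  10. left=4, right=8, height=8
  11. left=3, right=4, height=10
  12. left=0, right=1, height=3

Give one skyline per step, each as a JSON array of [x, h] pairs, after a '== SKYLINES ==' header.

== SKYLINES ==
[[41,8],[46,0]]
[[41,8],[46,18],[48,0]]
[[41,8],[46,18],[48,0]]
[[3,17],[4,0],[41,8],[46,18],[48,0]]
[[3,17],[4,0],[36,9],[43,8],[46,18],[48,0]]
[[3,17],[4,0],[23,12],[41,9],[43,8],[46,18],[48,0]]
[[3,17],[4,0],[23,12],[41,9],[43,8],[46,18],[48,0]]
[[3,17],[4,0],[23,12],[41,9],[43,8],[46,18],[48,0]]
[[3,17],[4,0],[23,12],[41,9],[43,8],[46,18],[49,0]]
[[3,17],[4,8],[8,0],[23,12],[41,9],[43,8],[46,18],[49,0]]
[[3,17],[4,8],[8,0],[23,12],[41,9],[43,8],[46,18],[49,0]]
[[0,3],[1,0],[3,17],[4,8],[8,0],[23,12],[41,9],[43,8],[46,18],[49,0]]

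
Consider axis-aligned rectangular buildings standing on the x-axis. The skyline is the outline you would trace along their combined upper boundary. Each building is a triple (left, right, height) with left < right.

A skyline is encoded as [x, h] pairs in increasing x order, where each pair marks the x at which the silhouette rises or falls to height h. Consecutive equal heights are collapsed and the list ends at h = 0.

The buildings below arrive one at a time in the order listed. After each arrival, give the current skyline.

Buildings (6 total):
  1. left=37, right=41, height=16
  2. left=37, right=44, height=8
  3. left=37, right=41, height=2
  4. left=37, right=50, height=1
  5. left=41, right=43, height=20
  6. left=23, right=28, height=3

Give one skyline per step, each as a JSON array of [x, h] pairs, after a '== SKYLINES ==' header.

== SKYLINES ==
[[37,16],[41,0]]
[[37,16],[41,8],[44,0]]
[[37,16],[41,8],[44,0]]
[[37,16],[41,8],[44,1],[50,0]]
[[37,16],[41,20],[43,8],[44,1],[50,0]]
[[23,3],[28,0],[37,16],[41,20],[43,8],[44,1],[50,0]]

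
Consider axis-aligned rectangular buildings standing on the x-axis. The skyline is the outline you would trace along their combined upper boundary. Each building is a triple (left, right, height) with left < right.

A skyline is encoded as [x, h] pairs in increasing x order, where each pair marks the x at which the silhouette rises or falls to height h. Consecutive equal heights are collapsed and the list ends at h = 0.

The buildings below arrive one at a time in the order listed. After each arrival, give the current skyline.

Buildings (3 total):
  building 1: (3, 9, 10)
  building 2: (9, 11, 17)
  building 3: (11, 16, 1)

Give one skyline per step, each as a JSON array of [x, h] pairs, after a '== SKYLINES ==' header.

== SKYLINES ==
[[3,10],[9,0]]
[[3,10],[9,17],[11,0]]
[[3,10],[9,17],[11,1],[16,0]]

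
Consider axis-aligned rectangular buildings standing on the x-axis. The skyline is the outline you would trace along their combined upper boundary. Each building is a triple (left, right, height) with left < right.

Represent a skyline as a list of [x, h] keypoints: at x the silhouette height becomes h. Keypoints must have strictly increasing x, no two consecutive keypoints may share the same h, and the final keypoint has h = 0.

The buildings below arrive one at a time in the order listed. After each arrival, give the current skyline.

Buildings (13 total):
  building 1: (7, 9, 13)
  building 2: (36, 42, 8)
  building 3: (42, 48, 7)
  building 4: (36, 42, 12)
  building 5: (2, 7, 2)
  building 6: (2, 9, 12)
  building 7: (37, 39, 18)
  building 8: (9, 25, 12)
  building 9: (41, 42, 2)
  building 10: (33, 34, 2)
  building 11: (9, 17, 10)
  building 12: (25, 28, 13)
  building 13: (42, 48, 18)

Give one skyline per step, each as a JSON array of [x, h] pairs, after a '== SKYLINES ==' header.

== SKYLINES ==
[[7,13],[9,0]]
[[7,13],[9,0],[36,8],[42,0]]
[[7,13],[9,0],[36,8],[42,7],[48,0]]
[[7,13],[9,0],[36,12],[42,7],[48,0]]
[[2,2],[7,13],[9,0],[36,12],[42,7],[48,0]]
[[2,12],[7,13],[9,0],[36,12],[42,7],[48,0]]
[[2,12],[7,13],[9,0],[36,12],[37,18],[39,12],[42,7],[48,0]]
[[2,12],[7,13],[9,12],[25,0],[36,12],[37,18],[39,12],[42,7],[48,0]]
[[2,12],[7,13],[9,12],[25,0],[36,12],[37,18],[39,12],[42,7],[48,0]]
[[2,12],[7,13],[9,12],[25,0],[33,2],[34,0],[36,12],[37,18],[39,12],[42,7],[48,0]]
[[2,12],[7,13],[9,12],[25,0],[33,2],[34,0],[36,12],[37,18],[39,12],[42,7],[48,0]]
[[2,12],[7,13],[9,12],[25,13],[28,0],[33,2],[34,0],[36,12],[37,18],[39,12],[42,7],[48,0]]
[[2,12],[7,13],[9,12],[25,13],[28,0],[33,2],[34,0],[36,12],[37,18],[39,12],[42,18],[48,0]]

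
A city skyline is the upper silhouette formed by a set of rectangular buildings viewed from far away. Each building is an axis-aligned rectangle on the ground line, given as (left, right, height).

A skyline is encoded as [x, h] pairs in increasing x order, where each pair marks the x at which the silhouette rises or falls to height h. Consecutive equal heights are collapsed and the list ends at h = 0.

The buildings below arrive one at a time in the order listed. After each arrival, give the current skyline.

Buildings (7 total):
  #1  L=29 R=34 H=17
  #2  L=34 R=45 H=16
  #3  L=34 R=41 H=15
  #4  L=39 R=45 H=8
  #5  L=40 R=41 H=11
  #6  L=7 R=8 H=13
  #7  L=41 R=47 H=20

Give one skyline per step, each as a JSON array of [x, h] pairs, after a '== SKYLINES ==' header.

== SKYLINES ==
[[29,17],[34,0]]
[[29,17],[34,16],[45,0]]
[[29,17],[34,16],[45,0]]
[[29,17],[34,16],[45,0]]
[[29,17],[34,16],[45,0]]
[[7,13],[8,0],[29,17],[34,16],[45,0]]
[[7,13],[8,0],[29,17],[34,16],[41,20],[47,0]]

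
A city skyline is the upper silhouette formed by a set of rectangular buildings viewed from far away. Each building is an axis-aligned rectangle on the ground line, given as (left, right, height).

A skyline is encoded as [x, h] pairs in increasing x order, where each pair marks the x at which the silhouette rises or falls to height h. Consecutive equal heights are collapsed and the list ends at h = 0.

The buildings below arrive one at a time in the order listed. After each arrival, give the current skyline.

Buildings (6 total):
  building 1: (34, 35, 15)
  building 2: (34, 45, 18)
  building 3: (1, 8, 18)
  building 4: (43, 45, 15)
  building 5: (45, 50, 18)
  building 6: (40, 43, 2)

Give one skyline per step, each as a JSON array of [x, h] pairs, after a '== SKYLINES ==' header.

== SKYLINES ==
[[34,15],[35,0]]
[[34,18],[45,0]]
[[1,18],[8,0],[34,18],[45,0]]
[[1,18],[8,0],[34,18],[45,0]]
[[1,18],[8,0],[34,18],[50,0]]
[[1,18],[8,0],[34,18],[50,0]]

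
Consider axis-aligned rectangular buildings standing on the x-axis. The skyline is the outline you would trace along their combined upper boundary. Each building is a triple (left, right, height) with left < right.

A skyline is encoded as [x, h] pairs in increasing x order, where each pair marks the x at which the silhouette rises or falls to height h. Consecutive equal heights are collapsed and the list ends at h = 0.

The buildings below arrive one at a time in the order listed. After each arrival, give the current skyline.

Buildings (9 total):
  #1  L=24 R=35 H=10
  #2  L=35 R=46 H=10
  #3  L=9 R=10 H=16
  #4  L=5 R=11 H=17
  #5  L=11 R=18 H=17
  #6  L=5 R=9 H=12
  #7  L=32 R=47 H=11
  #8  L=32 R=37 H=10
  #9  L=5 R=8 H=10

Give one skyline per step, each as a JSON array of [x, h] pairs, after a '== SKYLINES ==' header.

== SKYLINES ==
[[24,10],[35,0]]
[[24,10],[46,0]]
[[9,16],[10,0],[24,10],[46,0]]
[[5,17],[11,0],[24,10],[46,0]]
[[5,17],[18,0],[24,10],[46,0]]
[[5,17],[18,0],[24,10],[46,0]]
[[5,17],[18,0],[24,10],[32,11],[47,0]]
[[5,17],[18,0],[24,10],[32,11],[47,0]]
[[5,17],[18,0],[24,10],[32,11],[47,0]]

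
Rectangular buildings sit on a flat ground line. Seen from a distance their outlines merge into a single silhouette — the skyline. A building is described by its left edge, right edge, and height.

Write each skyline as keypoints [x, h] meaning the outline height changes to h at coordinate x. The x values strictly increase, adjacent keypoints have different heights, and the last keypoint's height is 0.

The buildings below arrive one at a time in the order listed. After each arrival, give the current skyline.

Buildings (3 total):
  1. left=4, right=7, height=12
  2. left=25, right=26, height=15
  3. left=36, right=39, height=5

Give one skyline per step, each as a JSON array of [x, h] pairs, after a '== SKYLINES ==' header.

== SKYLINES ==
[[4,12],[7,0]]
[[4,12],[7,0],[25,15],[26,0]]
[[4,12],[7,0],[25,15],[26,0],[36,5],[39,0]]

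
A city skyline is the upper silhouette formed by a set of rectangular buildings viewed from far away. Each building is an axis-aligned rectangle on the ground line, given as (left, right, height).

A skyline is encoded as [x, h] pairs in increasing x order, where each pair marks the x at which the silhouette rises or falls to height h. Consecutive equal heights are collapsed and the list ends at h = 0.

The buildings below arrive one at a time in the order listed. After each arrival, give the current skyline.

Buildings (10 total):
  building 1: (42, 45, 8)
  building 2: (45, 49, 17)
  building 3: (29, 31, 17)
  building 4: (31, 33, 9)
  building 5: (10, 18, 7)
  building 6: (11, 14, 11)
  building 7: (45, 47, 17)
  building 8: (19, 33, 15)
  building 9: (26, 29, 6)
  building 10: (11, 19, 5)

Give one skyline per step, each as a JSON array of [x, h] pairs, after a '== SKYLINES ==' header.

== SKYLINES ==
[[42,8],[45,0]]
[[42,8],[45,17],[49,0]]
[[29,17],[31,0],[42,8],[45,17],[49,0]]
[[29,17],[31,9],[33,0],[42,8],[45,17],[49,0]]
[[10,7],[18,0],[29,17],[31,9],[33,0],[42,8],[45,17],[49,0]]
[[10,7],[11,11],[14,7],[18,0],[29,17],[31,9],[33,0],[42,8],[45,17],[49,0]]
[[10,7],[11,11],[14,7],[18,0],[29,17],[31,9],[33,0],[42,8],[45,17],[49,0]]
[[10,7],[11,11],[14,7],[18,0],[19,15],[29,17],[31,15],[33,0],[42,8],[45,17],[49,0]]
[[10,7],[11,11],[14,7],[18,0],[19,15],[29,17],[31,15],[33,0],[42,8],[45,17],[49,0]]
[[10,7],[11,11],[14,7],[18,5],[19,15],[29,17],[31,15],[33,0],[42,8],[45,17],[49,0]]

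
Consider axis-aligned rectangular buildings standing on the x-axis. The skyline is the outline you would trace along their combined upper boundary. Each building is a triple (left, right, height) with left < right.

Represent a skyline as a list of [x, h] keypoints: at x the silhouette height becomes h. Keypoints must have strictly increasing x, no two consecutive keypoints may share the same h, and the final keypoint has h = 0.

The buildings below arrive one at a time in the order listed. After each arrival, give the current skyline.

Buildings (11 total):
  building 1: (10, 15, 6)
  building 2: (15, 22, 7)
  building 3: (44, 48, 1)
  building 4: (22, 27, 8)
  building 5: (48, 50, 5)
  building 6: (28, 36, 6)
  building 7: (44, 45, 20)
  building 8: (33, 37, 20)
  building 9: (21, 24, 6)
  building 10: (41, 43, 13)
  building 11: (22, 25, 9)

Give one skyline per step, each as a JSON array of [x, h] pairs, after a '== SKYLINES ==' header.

== SKYLINES ==
[[10,6],[15,0]]
[[10,6],[15,7],[22,0]]
[[10,6],[15,7],[22,0],[44,1],[48,0]]
[[10,6],[15,7],[22,8],[27,0],[44,1],[48,0]]
[[10,6],[15,7],[22,8],[27,0],[44,1],[48,5],[50,0]]
[[10,6],[15,7],[22,8],[27,0],[28,6],[36,0],[44,1],[48,5],[50,0]]
[[10,6],[15,7],[22,8],[27,0],[28,6],[36,0],[44,20],[45,1],[48,5],[50,0]]
[[10,6],[15,7],[22,8],[27,0],[28,6],[33,20],[37,0],[44,20],[45,1],[48,5],[50,0]]
[[10,6],[15,7],[22,8],[27,0],[28,6],[33,20],[37,0],[44,20],[45,1],[48,5],[50,0]]
[[10,6],[15,7],[22,8],[27,0],[28,6],[33,20],[37,0],[41,13],[43,0],[44,20],[45,1],[48,5],[50,0]]
[[10,6],[15,7],[22,9],[25,8],[27,0],[28,6],[33,20],[37,0],[41,13],[43,0],[44,20],[45,1],[48,5],[50,0]]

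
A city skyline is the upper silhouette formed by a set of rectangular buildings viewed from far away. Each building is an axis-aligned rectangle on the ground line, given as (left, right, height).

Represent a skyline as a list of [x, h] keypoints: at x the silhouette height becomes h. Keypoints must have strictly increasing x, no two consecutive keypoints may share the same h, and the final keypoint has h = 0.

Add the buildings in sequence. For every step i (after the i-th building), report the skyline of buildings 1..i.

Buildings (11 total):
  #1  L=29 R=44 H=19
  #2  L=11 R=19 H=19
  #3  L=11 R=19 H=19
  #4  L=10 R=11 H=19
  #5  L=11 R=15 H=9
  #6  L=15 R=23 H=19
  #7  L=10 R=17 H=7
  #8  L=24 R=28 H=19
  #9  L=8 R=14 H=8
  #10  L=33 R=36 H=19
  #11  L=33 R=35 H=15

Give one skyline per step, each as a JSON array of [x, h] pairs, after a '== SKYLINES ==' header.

== SKYLINES ==
[[29,19],[44,0]]
[[11,19],[19,0],[29,19],[44,0]]
[[11,19],[19,0],[29,19],[44,0]]
[[10,19],[19,0],[29,19],[44,0]]
[[10,19],[19,0],[29,19],[44,0]]
[[10,19],[23,0],[29,19],[44,0]]
[[10,19],[23,0],[29,19],[44,0]]
[[10,19],[23,0],[24,19],[28,0],[29,19],[44,0]]
[[8,8],[10,19],[23,0],[24,19],[28,0],[29,19],[44,0]]
[[8,8],[10,19],[23,0],[24,19],[28,0],[29,19],[44,0]]
[[8,8],[10,19],[23,0],[24,19],[28,0],[29,19],[44,0]]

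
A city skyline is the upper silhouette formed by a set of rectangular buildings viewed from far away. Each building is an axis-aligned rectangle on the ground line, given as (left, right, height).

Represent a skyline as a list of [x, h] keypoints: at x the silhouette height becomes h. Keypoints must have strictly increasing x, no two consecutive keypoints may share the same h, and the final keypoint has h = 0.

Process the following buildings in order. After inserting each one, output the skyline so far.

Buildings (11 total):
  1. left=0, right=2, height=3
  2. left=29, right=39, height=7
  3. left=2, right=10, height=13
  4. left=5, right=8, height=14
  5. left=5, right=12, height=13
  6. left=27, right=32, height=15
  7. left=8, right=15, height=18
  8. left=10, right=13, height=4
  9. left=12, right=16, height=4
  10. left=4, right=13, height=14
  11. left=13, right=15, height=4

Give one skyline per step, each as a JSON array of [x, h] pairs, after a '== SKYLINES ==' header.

== SKYLINES ==
[[0,3],[2,0]]
[[0,3],[2,0],[29,7],[39,0]]
[[0,3],[2,13],[10,0],[29,7],[39,0]]
[[0,3],[2,13],[5,14],[8,13],[10,0],[29,7],[39,0]]
[[0,3],[2,13],[5,14],[8,13],[12,0],[29,7],[39,0]]
[[0,3],[2,13],[5,14],[8,13],[12,0],[27,15],[32,7],[39,0]]
[[0,3],[2,13],[5,14],[8,18],[15,0],[27,15],[32,7],[39,0]]
[[0,3],[2,13],[5,14],[8,18],[15,0],[27,15],[32,7],[39,0]]
[[0,3],[2,13],[5,14],[8,18],[15,4],[16,0],[27,15],[32,7],[39,0]]
[[0,3],[2,13],[4,14],[8,18],[15,4],[16,0],[27,15],[32,7],[39,0]]
[[0,3],[2,13],[4,14],[8,18],[15,4],[16,0],[27,15],[32,7],[39,0]]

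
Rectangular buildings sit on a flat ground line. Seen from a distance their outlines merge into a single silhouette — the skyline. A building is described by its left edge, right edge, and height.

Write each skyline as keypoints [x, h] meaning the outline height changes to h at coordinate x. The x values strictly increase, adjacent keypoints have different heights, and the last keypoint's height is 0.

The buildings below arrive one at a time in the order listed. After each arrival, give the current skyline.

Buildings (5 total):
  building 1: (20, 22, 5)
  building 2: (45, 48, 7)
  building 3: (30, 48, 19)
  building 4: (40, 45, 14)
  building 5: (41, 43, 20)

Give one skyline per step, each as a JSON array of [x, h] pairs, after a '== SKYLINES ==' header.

== SKYLINES ==
[[20,5],[22,0]]
[[20,5],[22,0],[45,7],[48,0]]
[[20,5],[22,0],[30,19],[48,0]]
[[20,5],[22,0],[30,19],[48,0]]
[[20,5],[22,0],[30,19],[41,20],[43,19],[48,0]]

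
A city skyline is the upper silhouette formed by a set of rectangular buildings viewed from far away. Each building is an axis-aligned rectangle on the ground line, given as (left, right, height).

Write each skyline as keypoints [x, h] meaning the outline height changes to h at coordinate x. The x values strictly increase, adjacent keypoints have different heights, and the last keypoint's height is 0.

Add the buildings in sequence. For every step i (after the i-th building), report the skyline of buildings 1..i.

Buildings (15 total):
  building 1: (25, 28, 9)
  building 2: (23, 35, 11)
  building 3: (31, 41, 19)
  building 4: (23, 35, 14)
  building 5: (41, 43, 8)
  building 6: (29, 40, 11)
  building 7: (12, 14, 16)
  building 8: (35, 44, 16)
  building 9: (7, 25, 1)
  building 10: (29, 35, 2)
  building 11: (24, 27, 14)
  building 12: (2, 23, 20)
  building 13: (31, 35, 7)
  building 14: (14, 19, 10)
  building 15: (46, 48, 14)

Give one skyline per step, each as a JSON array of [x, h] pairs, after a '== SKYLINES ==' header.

== SKYLINES ==
[[25,9],[28,0]]
[[23,11],[35,0]]
[[23,11],[31,19],[41,0]]
[[23,14],[31,19],[41,0]]
[[23,14],[31,19],[41,8],[43,0]]
[[23,14],[31,19],[41,8],[43,0]]
[[12,16],[14,0],[23,14],[31,19],[41,8],[43,0]]
[[12,16],[14,0],[23,14],[31,19],[41,16],[44,0]]
[[7,1],[12,16],[14,1],[23,14],[31,19],[41,16],[44,0]]
[[7,1],[12,16],[14,1],[23,14],[31,19],[41,16],[44,0]]
[[7,1],[12,16],[14,1],[23,14],[31,19],[41,16],[44,0]]
[[2,20],[23,14],[31,19],[41,16],[44,0]]
[[2,20],[23,14],[31,19],[41,16],[44,0]]
[[2,20],[23,14],[31,19],[41,16],[44,0]]
[[2,20],[23,14],[31,19],[41,16],[44,0],[46,14],[48,0]]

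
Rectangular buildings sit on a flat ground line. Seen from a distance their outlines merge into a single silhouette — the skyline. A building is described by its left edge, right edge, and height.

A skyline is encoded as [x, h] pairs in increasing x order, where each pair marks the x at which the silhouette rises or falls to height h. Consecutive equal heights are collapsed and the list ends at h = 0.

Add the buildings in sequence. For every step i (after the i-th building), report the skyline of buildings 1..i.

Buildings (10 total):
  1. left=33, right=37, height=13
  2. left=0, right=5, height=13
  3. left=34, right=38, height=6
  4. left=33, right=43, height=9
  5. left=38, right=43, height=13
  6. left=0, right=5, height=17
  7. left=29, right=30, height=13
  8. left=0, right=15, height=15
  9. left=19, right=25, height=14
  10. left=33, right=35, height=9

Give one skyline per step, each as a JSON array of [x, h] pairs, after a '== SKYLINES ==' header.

== SKYLINES ==
[[33,13],[37,0]]
[[0,13],[5,0],[33,13],[37,0]]
[[0,13],[5,0],[33,13],[37,6],[38,0]]
[[0,13],[5,0],[33,13],[37,9],[43,0]]
[[0,13],[5,0],[33,13],[37,9],[38,13],[43,0]]
[[0,17],[5,0],[33,13],[37,9],[38,13],[43,0]]
[[0,17],[5,0],[29,13],[30,0],[33,13],[37,9],[38,13],[43,0]]
[[0,17],[5,15],[15,0],[29,13],[30,0],[33,13],[37,9],[38,13],[43,0]]
[[0,17],[5,15],[15,0],[19,14],[25,0],[29,13],[30,0],[33,13],[37,9],[38,13],[43,0]]
[[0,17],[5,15],[15,0],[19,14],[25,0],[29,13],[30,0],[33,13],[37,9],[38,13],[43,0]]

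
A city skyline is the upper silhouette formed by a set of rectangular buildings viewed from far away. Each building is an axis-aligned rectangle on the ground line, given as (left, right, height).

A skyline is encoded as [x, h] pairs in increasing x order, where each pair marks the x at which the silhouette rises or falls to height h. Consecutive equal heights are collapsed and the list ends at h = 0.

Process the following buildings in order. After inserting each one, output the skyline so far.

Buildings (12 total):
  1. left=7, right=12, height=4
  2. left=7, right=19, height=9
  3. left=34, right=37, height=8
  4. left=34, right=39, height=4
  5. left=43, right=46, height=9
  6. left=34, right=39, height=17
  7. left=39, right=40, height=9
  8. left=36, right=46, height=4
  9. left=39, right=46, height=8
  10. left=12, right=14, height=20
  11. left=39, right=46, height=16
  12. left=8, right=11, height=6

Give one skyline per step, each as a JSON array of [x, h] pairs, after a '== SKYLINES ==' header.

== SKYLINES ==
[[7,4],[12,0]]
[[7,9],[19,0]]
[[7,9],[19,0],[34,8],[37,0]]
[[7,9],[19,0],[34,8],[37,4],[39,0]]
[[7,9],[19,0],[34,8],[37,4],[39,0],[43,9],[46,0]]
[[7,9],[19,0],[34,17],[39,0],[43,9],[46,0]]
[[7,9],[19,0],[34,17],[39,9],[40,0],[43,9],[46,0]]
[[7,9],[19,0],[34,17],[39,9],[40,4],[43,9],[46,0]]
[[7,9],[19,0],[34,17],[39,9],[40,8],[43,9],[46,0]]
[[7,9],[12,20],[14,9],[19,0],[34,17],[39,9],[40,8],[43,9],[46,0]]
[[7,9],[12,20],[14,9],[19,0],[34,17],[39,16],[46,0]]
[[7,9],[12,20],[14,9],[19,0],[34,17],[39,16],[46,0]]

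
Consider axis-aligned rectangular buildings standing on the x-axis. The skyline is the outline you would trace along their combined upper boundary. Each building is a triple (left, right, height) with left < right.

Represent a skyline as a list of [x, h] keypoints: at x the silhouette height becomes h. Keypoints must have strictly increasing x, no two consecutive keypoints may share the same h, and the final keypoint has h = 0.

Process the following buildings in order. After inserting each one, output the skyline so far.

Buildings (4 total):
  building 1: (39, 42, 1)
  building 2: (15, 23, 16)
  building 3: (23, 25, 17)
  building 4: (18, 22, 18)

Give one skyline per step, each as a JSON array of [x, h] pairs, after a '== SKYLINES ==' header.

== SKYLINES ==
[[39,1],[42,0]]
[[15,16],[23,0],[39,1],[42,0]]
[[15,16],[23,17],[25,0],[39,1],[42,0]]
[[15,16],[18,18],[22,16],[23,17],[25,0],[39,1],[42,0]]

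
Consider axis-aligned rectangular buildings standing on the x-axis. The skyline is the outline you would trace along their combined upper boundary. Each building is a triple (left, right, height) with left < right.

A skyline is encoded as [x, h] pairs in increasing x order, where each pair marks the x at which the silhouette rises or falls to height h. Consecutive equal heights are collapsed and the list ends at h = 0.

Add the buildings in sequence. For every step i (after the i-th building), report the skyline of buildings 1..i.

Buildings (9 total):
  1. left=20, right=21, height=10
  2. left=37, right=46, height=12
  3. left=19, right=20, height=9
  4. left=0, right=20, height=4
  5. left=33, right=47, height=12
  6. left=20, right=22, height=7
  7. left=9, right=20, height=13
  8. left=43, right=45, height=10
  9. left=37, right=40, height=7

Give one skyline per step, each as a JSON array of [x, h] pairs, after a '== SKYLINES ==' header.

== SKYLINES ==
[[20,10],[21,0]]
[[20,10],[21,0],[37,12],[46,0]]
[[19,9],[20,10],[21,0],[37,12],[46,0]]
[[0,4],[19,9],[20,10],[21,0],[37,12],[46,0]]
[[0,4],[19,9],[20,10],[21,0],[33,12],[47,0]]
[[0,4],[19,9],[20,10],[21,7],[22,0],[33,12],[47,0]]
[[0,4],[9,13],[20,10],[21,7],[22,0],[33,12],[47,0]]
[[0,4],[9,13],[20,10],[21,7],[22,0],[33,12],[47,0]]
[[0,4],[9,13],[20,10],[21,7],[22,0],[33,12],[47,0]]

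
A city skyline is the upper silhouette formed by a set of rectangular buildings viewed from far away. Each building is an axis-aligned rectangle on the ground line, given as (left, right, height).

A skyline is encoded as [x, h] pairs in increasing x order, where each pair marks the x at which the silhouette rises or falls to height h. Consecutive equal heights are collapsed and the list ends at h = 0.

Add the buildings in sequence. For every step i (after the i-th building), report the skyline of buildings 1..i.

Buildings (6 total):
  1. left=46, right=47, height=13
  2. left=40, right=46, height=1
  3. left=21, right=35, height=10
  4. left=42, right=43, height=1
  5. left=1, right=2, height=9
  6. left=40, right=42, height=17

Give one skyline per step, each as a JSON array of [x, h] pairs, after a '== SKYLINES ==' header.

== SKYLINES ==
[[46,13],[47,0]]
[[40,1],[46,13],[47,0]]
[[21,10],[35,0],[40,1],[46,13],[47,0]]
[[21,10],[35,0],[40,1],[46,13],[47,0]]
[[1,9],[2,0],[21,10],[35,0],[40,1],[46,13],[47,0]]
[[1,9],[2,0],[21,10],[35,0],[40,17],[42,1],[46,13],[47,0]]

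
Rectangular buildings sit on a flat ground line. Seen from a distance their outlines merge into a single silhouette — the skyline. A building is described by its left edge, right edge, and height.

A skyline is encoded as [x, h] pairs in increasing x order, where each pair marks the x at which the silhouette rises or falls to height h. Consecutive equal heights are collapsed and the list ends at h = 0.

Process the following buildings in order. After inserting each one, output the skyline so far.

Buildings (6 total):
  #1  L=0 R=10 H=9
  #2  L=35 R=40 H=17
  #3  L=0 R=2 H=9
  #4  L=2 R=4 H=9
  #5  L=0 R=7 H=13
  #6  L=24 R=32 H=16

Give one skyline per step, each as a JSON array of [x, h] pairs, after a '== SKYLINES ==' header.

== SKYLINES ==
[[0,9],[10,0]]
[[0,9],[10,0],[35,17],[40,0]]
[[0,9],[10,0],[35,17],[40,0]]
[[0,9],[10,0],[35,17],[40,0]]
[[0,13],[7,9],[10,0],[35,17],[40,0]]
[[0,13],[7,9],[10,0],[24,16],[32,0],[35,17],[40,0]]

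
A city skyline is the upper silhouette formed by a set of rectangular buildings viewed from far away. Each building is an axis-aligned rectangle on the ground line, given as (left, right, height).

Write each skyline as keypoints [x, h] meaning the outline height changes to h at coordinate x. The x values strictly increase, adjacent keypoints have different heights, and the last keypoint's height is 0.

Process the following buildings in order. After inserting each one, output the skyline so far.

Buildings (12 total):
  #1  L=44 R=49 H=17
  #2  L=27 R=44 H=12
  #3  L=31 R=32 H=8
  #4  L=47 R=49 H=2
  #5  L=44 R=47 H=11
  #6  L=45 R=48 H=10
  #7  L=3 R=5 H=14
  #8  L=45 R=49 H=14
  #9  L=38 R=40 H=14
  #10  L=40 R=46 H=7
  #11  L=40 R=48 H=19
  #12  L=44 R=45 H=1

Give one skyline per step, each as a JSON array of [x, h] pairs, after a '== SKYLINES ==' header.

== SKYLINES ==
[[44,17],[49,0]]
[[27,12],[44,17],[49,0]]
[[27,12],[44,17],[49,0]]
[[27,12],[44,17],[49,0]]
[[27,12],[44,17],[49,0]]
[[27,12],[44,17],[49,0]]
[[3,14],[5,0],[27,12],[44,17],[49,0]]
[[3,14],[5,0],[27,12],[44,17],[49,0]]
[[3,14],[5,0],[27,12],[38,14],[40,12],[44,17],[49,0]]
[[3,14],[5,0],[27,12],[38,14],[40,12],[44,17],[49,0]]
[[3,14],[5,0],[27,12],[38,14],[40,19],[48,17],[49,0]]
[[3,14],[5,0],[27,12],[38,14],[40,19],[48,17],[49,0]]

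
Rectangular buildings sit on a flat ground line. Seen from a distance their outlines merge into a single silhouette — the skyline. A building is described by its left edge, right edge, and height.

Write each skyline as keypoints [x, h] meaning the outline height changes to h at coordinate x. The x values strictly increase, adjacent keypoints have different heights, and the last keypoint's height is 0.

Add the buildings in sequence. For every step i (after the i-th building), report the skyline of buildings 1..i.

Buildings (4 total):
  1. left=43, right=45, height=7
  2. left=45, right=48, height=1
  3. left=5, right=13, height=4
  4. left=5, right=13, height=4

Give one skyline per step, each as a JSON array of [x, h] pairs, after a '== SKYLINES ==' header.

== SKYLINES ==
[[43,7],[45,0]]
[[43,7],[45,1],[48,0]]
[[5,4],[13,0],[43,7],[45,1],[48,0]]
[[5,4],[13,0],[43,7],[45,1],[48,0]]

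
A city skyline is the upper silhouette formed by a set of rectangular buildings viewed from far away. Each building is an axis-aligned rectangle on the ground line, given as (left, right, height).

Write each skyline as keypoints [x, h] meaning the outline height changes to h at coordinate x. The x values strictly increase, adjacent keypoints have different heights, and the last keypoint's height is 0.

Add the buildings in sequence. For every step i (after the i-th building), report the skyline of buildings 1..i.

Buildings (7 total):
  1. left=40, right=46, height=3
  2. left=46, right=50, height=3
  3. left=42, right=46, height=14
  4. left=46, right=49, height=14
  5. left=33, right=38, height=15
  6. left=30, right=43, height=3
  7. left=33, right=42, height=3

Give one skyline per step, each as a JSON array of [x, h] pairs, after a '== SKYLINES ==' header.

== SKYLINES ==
[[40,3],[46,0]]
[[40,3],[50,0]]
[[40,3],[42,14],[46,3],[50,0]]
[[40,3],[42,14],[49,3],[50,0]]
[[33,15],[38,0],[40,3],[42,14],[49,3],[50,0]]
[[30,3],[33,15],[38,3],[42,14],[49,3],[50,0]]
[[30,3],[33,15],[38,3],[42,14],[49,3],[50,0]]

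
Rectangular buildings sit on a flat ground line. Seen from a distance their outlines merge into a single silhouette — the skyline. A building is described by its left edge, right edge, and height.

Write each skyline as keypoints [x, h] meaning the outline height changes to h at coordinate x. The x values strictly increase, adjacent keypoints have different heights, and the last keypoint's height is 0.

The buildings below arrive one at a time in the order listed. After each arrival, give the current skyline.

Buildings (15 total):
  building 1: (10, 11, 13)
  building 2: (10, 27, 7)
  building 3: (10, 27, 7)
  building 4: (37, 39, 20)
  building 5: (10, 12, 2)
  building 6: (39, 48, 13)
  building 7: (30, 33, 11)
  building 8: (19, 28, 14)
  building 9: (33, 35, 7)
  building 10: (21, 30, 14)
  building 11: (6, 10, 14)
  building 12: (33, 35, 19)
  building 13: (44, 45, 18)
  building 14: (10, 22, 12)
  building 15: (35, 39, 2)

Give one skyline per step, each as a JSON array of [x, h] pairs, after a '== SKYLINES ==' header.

== SKYLINES ==
[[10,13],[11,0]]
[[10,13],[11,7],[27,0]]
[[10,13],[11,7],[27,0]]
[[10,13],[11,7],[27,0],[37,20],[39,0]]
[[10,13],[11,7],[27,0],[37,20],[39,0]]
[[10,13],[11,7],[27,0],[37,20],[39,13],[48,0]]
[[10,13],[11,7],[27,0],[30,11],[33,0],[37,20],[39,13],[48,0]]
[[10,13],[11,7],[19,14],[28,0],[30,11],[33,0],[37,20],[39,13],[48,0]]
[[10,13],[11,7],[19,14],[28,0],[30,11],[33,7],[35,0],[37,20],[39,13],[48,0]]
[[10,13],[11,7],[19,14],[30,11],[33,7],[35,0],[37,20],[39,13],[48,0]]
[[6,14],[10,13],[11,7],[19,14],[30,11],[33,7],[35,0],[37,20],[39,13],[48,0]]
[[6,14],[10,13],[11,7],[19,14],[30,11],[33,19],[35,0],[37,20],[39,13],[48,0]]
[[6,14],[10,13],[11,7],[19,14],[30,11],[33,19],[35,0],[37,20],[39,13],[44,18],[45,13],[48,0]]
[[6,14],[10,13],[11,12],[19,14],[30,11],[33,19],[35,0],[37,20],[39,13],[44,18],[45,13],[48,0]]
[[6,14],[10,13],[11,12],[19,14],[30,11],[33,19],[35,2],[37,20],[39,13],[44,18],[45,13],[48,0]]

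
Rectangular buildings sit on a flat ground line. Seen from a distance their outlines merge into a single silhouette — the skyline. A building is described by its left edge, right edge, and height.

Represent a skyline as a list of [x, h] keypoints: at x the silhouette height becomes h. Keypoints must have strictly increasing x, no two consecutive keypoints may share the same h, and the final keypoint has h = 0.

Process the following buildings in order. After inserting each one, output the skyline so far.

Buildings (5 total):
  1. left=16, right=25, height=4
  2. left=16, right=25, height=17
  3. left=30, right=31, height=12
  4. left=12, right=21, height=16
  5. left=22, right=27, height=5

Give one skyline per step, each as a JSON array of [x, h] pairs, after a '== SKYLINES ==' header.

== SKYLINES ==
[[16,4],[25,0]]
[[16,17],[25,0]]
[[16,17],[25,0],[30,12],[31,0]]
[[12,16],[16,17],[25,0],[30,12],[31,0]]
[[12,16],[16,17],[25,5],[27,0],[30,12],[31,0]]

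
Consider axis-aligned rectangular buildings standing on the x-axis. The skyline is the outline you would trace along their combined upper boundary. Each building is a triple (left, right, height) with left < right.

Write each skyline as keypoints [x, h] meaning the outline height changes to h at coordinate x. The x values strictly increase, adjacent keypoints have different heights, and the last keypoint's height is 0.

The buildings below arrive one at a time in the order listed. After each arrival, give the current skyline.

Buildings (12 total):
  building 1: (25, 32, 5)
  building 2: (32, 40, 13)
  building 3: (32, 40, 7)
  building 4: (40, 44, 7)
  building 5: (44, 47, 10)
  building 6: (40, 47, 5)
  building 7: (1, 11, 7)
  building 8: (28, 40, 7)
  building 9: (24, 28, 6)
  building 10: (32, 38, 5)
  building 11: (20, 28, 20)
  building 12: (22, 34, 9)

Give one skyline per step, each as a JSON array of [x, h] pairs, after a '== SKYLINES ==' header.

== SKYLINES ==
[[25,5],[32,0]]
[[25,5],[32,13],[40,0]]
[[25,5],[32,13],[40,0]]
[[25,5],[32,13],[40,7],[44,0]]
[[25,5],[32,13],[40,7],[44,10],[47,0]]
[[25,5],[32,13],[40,7],[44,10],[47,0]]
[[1,7],[11,0],[25,5],[32,13],[40,7],[44,10],[47,0]]
[[1,7],[11,0],[25,5],[28,7],[32,13],[40,7],[44,10],[47,0]]
[[1,7],[11,0],[24,6],[28,7],[32,13],[40,7],[44,10],[47,0]]
[[1,7],[11,0],[24,6],[28,7],[32,13],[40,7],[44,10],[47,0]]
[[1,7],[11,0],[20,20],[28,7],[32,13],[40,7],[44,10],[47,0]]
[[1,7],[11,0],[20,20],[28,9],[32,13],[40,7],[44,10],[47,0]]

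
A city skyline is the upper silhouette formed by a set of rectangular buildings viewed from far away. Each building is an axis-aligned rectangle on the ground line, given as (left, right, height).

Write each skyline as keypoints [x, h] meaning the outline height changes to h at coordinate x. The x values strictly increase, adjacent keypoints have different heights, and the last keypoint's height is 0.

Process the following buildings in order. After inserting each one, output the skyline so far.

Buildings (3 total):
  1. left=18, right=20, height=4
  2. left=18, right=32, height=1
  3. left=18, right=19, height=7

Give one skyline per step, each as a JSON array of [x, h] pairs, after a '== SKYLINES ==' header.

== SKYLINES ==
[[18,4],[20,0]]
[[18,4],[20,1],[32,0]]
[[18,7],[19,4],[20,1],[32,0]]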